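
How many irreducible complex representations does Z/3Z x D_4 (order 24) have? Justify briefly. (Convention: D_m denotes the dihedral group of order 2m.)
15

Proof sketch: The number of irreducible complex representations of a finite group equals its number of conjugacy classes. For a direct product, #classes(G x H) = #classes(G) * #classes(H). Z/3Z has 3 classes (abelian), D_4 has 5 classes, so 3 * 5 = 15, so Z/3Z x D_4 (order 24) has exactly 15 irreducible complex representations.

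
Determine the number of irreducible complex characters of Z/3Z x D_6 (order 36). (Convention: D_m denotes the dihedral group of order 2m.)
18

The number of irreducible complex representations of a finite group equals its number of conjugacy classes. For a direct product, #classes(G x H) = #classes(G) * #classes(H). Z/3Z has 3 classes (abelian), D_6 has 6 classes, so 3 * 6 = 18, so Z/3Z x D_6 (order 36) has exactly 18 irreducible complex representations.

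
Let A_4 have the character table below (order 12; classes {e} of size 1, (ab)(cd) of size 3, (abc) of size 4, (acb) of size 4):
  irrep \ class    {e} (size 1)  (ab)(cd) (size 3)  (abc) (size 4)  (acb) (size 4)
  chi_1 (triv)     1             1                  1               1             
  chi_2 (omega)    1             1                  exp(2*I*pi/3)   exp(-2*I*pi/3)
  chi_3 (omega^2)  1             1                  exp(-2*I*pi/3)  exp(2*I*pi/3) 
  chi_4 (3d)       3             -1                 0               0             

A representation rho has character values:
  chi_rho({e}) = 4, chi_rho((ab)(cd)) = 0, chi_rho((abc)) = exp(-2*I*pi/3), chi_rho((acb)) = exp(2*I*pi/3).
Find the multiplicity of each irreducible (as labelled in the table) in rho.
Multiplicities: chi_1: 0, chi_2: 0, chi_3: 1, chi_4: 1.

Derivation: Use <chi_rho, chi> = (1/|G|) sum_C |C| * chi_rho(C) * conj(chi(C)) with |G| = 12 for each irreducible chi in the table:
  <chi_rho, chi_1> = (1/12)[1*(4)*conj(1) + 3*(0)*conj(1) + 4*(exp(-2*I*pi/3))*conj(1) + 4*(exp(2*I*pi/3))*conj(1)]
      = (1/12)[(4) + (0) + (4*exp(-2*I*pi/3)) + (4*exp(2*I*pi/3))] = 0/12 = 0
  <chi_rho, chi_2> = (1/12)[1*(4)*conj(1) + 3*(0)*conj(1) + 4*(exp(-2*I*pi/3))*conj(exp(2*I*pi/3)) + 4*(exp(2*I*pi/3))*conj(exp(-2*I*pi/3))]
      = (1/12)[(4) + (0) + (4*exp(2*I*pi/3)) + (4*exp(-2*I*pi/3))] = 0/12 = 0
  <chi_rho, chi_3> = (1/12)[1*(4)*conj(1) + 3*(0)*conj(1) + 4*(exp(-2*I*pi/3))*conj(exp(-2*I*pi/3)) + 4*(exp(2*I*pi/3))*conj(exp(2*I*pi/3))]
      = (1/12)[(4) + (0) + (4) + (4)] = 12/12 = 1
  <chi_rho, chi_4> = (1/12)[1*(4)*conj(3) + 3*(0)*conj(-1) + 4*(exp(-2*I*pi/3))*conj(0) + 4*(exp(2*I*pi/3))*conj(0)]
      = (1/12)[(12) + (0) + (0) + (0)] = 12/12 = 1
(Exp terms are combined using exp(i*s)*conj(exp(i*t)) = exp(i*(s-t)), and sums of them are collapsed using the identity that for every m > 1 the m distinct m-th roots of unity sum to 0, e.g. 1 + exp(2*I*pi/3) + exp(-2*I*pi/3) = 0.)
Dimension check: dim(rho) = sum (mult * dim) = 0*1 + 0*1 + 1*1 + 1*3 = 4 = chi_rho(e) = 4.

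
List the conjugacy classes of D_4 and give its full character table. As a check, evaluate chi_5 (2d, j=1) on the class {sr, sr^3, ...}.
Conjugacy classes: {e} of size 1, {r^2} of size 1, {r^1, r^3} of size 2, {s, sr^2, ...} of size 2, {sr, sr^3, ...} of size 2.
Character table:
  irrep \ class              {e} (size 1)  {r^2} (size 1)  {r^1, r^3} (size 2)  {s, sr^2, ...} (size 2)  {sr, sr^3, ...} (size 2)
  chi_1 (triv)               1             1               1                    1                        1                       
  chi_2 (sign: r->1, s->-1)  1             1               1                    -1                       -1                      
  chi_3 (r->-1, s->1)        1             1               -1                   1                        -1                      
  chi_4 (r->-1, s->-1)       1             1               -1                   -1                       1                       
  chi_5 (2d, j=1)            2             -2              0                    0                        0                       

Spot check: chi_5 (2d, j=1) on {sr, sr^3, ...} = 0.

Details: D_4 has order 2*4 = 8 with 5 conjugacy classes, hence 5 irreducibles. Sum of squared dims 1 + 1 + 1 + 1 + 4 = 8 = |G|. Linear characters come from the abelianisation; the 2-dimensional irreps have character r^k -> 2*cos(2*pi*j*k/4), reflections -> 0.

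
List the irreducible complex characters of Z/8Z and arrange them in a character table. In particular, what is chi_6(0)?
Character table of Z/8Z (irreps indexed chi_0,...,chi_7 with chi_k(m) = zeta_8^(k*m), zeta_8 = exp(2*pi*i/8)):
  irrep \ class  {0} (size 1)  {1} (size 1)    {2} (size 1)  {3} (size 1)    {4} (size 1)  {5} (size 1)    {6} (size 1)  {7} (size 1)  
  chi_0          1             1               1             1               1             1               1             1             
  chi_1          1             exp(I*pi/4)     I             exp(3*I*pi/4)   -1            exp(-3*I*pi/4)  -I            exp(-I*pi/4)  
  chi_2          1             I               -1            -I              1             I               -1            -I            
  chi_3          1             exp(3*I*pi/4)   -I            exp(I*pi/4)     -1            exp(-I*pi/4)    I             exp(-3*I*pi/4)
  chi_4          1             -1              1             -1              1             -1              1             -1            
  chi_5          1             exp(-3*I*pi/4)  I             exp(-I*pi/4)    -1            exp(I*pi/4)     -I            exp(3*I*pi/4) 
  chi_6          1             -I              -1            I               1             -I              -1            I             
  chi_7          1             exp(-I*pi/4)    -I            exp(-3*I*pi/4)  -1            exp(3*I*pi/4)   I             exp(I*pi/4)   

Spot check: chi_6(0) = zeta_8^(6*0) = zeta_8^0 = 1.

Proof sketch: Z/8Z is abelian, so all 8 irreducible complex representations are 1-dimensional. They are given by chi_k(m) = zeta_8^(k*m) for k = 0,...,7. Row orthogonality: sum_m chi_k(m) conj(chi_l(m)) = 8 * [k = l].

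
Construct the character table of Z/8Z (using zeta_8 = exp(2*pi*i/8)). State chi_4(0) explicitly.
Character table of Z/8Z (irreps indexed chi_0,...,chi_7 with chi_k(m) = zeta_8^(k*m), zeta_8 = exp(2*pi*i/8)):
  irrep \ class  {0} (size 1)  {1} (size 1)    {2} (size 1)  {3} (size 1)    {4} (size 1)  {5} (size 1)    {6} (size 1)  {7} (size 1)  
  chi_0          1             1               1             1               1             1               1             1             
  chi_1          1             exp(I*pi/4)     I             exp(3*I*pi/4)   -1            exp(-3*I*pi/4)  -I            exp(-I*pi/4)  
  chi_2          1             I               -1            -I              1             I               -1            -I            
  chi_3          1             exp(3*I*pi/4)   -I            exp(I*pi/4)     -1            exp(-I*pi/4)    I             exp(-3*I*pi/4)
  chi_4          1             -1              1             -1              1             -1              1             -1            
  chi_5          1             exp(-3*I*pi/4)  I             exp(-I*pi/4)    -1            exp(I*pi/4)     -I            exp(3*I*pi/4) 
  chi_6          1             -I              -1            I               1             -I              -1            I             
  chi_7          1             exp(-I*pi/4)    -I            exp(-3*I*pi/4)  -1            exp(3*I*pi/4)   I             exp(I*pi/4)   

Spot check: chi_4(0) = zeta_8^(4*0) = zeta_8^0 = 1.

Proof sketch: Z/8Z is abelian, so all 8 irreducible complex representations are 1-dimensional. They are given by chi_k(m) = zeta_8^(k*m) for k = 0,...,7. Row orthogonality: sum_m chi_k(m) conj(chi_l(m)) = 8 * [k = l].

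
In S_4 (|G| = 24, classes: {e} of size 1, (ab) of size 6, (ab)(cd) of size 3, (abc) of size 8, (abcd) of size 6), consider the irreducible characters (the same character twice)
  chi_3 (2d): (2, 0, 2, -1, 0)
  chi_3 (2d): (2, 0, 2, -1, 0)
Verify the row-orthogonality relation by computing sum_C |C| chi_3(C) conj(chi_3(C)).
Sum = 24 = |G| = 24; so <chi_3, chi_3> = 1 (norm-1 confirms irreducibility).

Argument: Compute term by term over conjugacy classes (|C| * chi_3(C) * conj(chi_3(C))):
  1*(2)*conj(2) + 6*(0)*conj(0) + 3*(2)*conj(2) + 8*(-1)*conj(-1) + 6*(0)*conj(0)
  = (4) + (0) + (12) + (8) + (0)
  = 24.
Dividing by |G| = 24 gives 24/24 = 1, matching the row-orthogonality relation <chi_3, chi_3> = [chi_3 = chi_3].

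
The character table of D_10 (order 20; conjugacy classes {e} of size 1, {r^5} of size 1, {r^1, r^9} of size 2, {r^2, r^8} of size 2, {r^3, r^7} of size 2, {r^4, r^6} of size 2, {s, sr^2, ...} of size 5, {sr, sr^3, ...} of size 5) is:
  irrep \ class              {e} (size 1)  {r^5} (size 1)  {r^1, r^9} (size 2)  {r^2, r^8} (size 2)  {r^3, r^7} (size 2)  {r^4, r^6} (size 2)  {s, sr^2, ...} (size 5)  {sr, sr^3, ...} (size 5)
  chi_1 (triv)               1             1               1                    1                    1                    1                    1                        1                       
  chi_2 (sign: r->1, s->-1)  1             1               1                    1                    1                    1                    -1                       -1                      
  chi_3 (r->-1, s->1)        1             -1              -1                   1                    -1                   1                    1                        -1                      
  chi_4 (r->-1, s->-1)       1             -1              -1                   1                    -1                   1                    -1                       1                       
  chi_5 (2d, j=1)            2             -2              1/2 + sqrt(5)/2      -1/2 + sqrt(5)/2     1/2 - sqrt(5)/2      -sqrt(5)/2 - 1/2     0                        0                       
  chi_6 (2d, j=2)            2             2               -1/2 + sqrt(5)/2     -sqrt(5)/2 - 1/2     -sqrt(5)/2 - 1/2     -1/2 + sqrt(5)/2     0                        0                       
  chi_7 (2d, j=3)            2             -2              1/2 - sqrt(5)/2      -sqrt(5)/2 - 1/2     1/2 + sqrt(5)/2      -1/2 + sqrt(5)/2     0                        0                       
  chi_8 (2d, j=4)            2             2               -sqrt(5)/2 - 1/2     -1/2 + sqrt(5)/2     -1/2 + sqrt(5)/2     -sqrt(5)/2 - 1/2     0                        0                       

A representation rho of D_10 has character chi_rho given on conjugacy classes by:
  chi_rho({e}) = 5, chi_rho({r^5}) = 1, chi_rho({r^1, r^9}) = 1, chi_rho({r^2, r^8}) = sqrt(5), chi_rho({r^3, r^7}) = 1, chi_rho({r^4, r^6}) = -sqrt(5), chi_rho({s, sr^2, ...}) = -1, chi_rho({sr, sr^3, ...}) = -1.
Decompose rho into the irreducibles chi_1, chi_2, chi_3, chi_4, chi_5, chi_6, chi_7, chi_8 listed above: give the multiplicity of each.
Multiplicities: chi_1: 0, chi_2: 1, chi_3: 0, chi_4: 0, chi_5: 1, chi_6: 0, chi_7: 0, chi_8: 1.

Derivation: Use <chi_rho, chi> = (1/|G|) sum_C |C| * chi_rho(C) * conj(chi(C)) with |G| = 20 for each irreducible chi in the table:
  <chi_rho, chi_1> = (1/20)[1*(5)*conj(1) + 1*(1)*conj(1) + 2*(1)*conj(1) + 2*(sqrt(5))*conj(1) + 2*(1)*conj(1) + 2*(-sqrt(5))*conj(1) + 5*(-1)*conj(1) + 5*(-1)*conj(1)]
      = (1/20)[(5) + (1) + (2) + (2*sqrt(5)) + (2) + (-2*sqrt(5)) + (-5) + (-5)] = 0/20 = 0
  <chi_rho, chi_2> = (1/20)[1*(5)*conj(1) + 1*(1)*conj(1) + 2*(1)*conj(1) + 2*(sqrt(5))*conj(1) + 2*(1)*conj(1) + 2*(-sqrt(5))*conj(1) + 5*(-1)*conj(-1) + 5*(-1)*conj(-1)]
      = (1/20)[(5) + (1) + (2) + (2*sqrt(5)) + (2) + (-2*sqrt(5)) + (5) + (5)] = 20/20 = 1
  <chi_rho, chi_3> = (1/20)[1*(5)*conj(1) + 1*(1)*conj(-1) + 2*(1)*conj(-1) + 2*(sqrt(5))*conj(1) + 2*(1)*conj(-1) + 2*(-sqrt(5))*conj(1) + 5*(-1)*conj(1) + 5*(-1)*conj(-1)]
      = (1/20)[(5) + (-1) + (-2) + (2*sqrt(5)) + (-2) + (-2*sqrt(5)) + (-5) + (5)] = 0/20 = 0
  <chi_rho, chi_4> = (1/20)[1*(5)*conj(1) + 1*(1)*conj(-1) + 2*(1)*conj(-1) + 2*(sqrt(5))*conj(1) + 2*(1)*conj(-1) + 2*(-sqrt(5))*conj(1) + 5*(-1)*conj(-1) + 5*(-1)*conj(1)]
      = (1/20)[(5) + (-1) + (-2) + (2*sqrt(5)) + (-2) + (-2*sqrt(5)) + (5) + (-5)] = 0/20 = 0
  <chi_rho, chi_5> = (1/20)[1*(5)*conj(2) + 1*(1)*conj(-2) + 2*(1)*conj(1/2 + sqrt(5)/2) + 2*(sqrt(5))*conj(-1/2 + sqrt(5)/2) + 2*(1)*conj(1/2 - sqrt(5)/2) + 2*(-sqrt(5))*conj(-sqrt(5)/2 - 1/2) + 5*(-1)*conj(0) + 5*(-1)*conj(0)]
      = (1/20)[(10) + (-2) + (1 + sqrt(5)) + (5 - sqrt(5)) + (1 - sqrt(5)) + (sqrt(5) + 5) + (0) + (0)] = 20/20 = 1
  <chi_rho, chi_6> = (1/20)[1*(5)*conj(2) + 1*(1)*conj(2) + 2*(1)*conj(-1/2 + sqrt(5)/2) + 2*(sqrt(5))*conj(-sqrt(5)/2 - 1/2) + 2*(1)*conj(-sqrt(5)/2 - 1/2) + 2*(-sqrt(5))*conj(-1/2 + sqrt(5)/2) + 5*(-1)*conj(0) + 5*(-1)*conj(0)]
      = (1/20)[(10) + (2) + (-1 + sqrt(5)) + (-5 - sqrt(5)) + (-sqrt(5) - 1) + (-5 + sqrt(5)) + (0) + (0)] = 0/20 = 0
  <chi_rho, chi_7> = (1/20)[1*(5)*conj(2) + 1*(1)*conj(-2) + 2*(1)*conj(1/2 - sqrt(5)/2) + 2*(sqrt(5))*conj(-sqrt(5)/2 - 1/2) + 2*(1)*conj(1/2 + sqrt(5)/2) + 2*(-sqrt(5))*conj(-1/2 + sqrt(5)/2) + 5*(-1)*conj(0) + 5*(-1)*conj(0)]
      = (1/20)[(10) + (-2) + (1 - sqrt(5)) + (-5 - sqrt(5)) + (1 + sqrt(5)) + (-5 + sqrt(5)) + (0) + (0)] = 0/20 = 0
  <chi_rho, chi_8> = (1/20)[1*(5)*conj(2) + 1*(1)*conj(2) + 2*(1)*conj(-sqrt(5)/2 - 1/2) + 2*(sqrt(5))*conj(-1/2 + sqrt(5)/2) + 2*(1)*conj(-1/2 + sqrt(5)/2) + 2*(-sqrt(5))*conj(-sqrt(5)/2 - 1/2) + 5*(-1)*conj(0) + 5*(-1)*conj(0)]
      = (1/20)[(10) + (2) + (-sqrt(5) - 1) + (5 - sqrt(5)) + (-1 + sqrt(5)) + (sqrt(5) + 5) + (0) + (0)] = 20/20 = 1
Dimension check: dim(rho) = sum (mult * dim) = 0*1 + 1*1 + 0*1 + 0*1 + 1*2 + 0*2 + 0*2 + 1*2 = 5 = chi_rho(e) = 5.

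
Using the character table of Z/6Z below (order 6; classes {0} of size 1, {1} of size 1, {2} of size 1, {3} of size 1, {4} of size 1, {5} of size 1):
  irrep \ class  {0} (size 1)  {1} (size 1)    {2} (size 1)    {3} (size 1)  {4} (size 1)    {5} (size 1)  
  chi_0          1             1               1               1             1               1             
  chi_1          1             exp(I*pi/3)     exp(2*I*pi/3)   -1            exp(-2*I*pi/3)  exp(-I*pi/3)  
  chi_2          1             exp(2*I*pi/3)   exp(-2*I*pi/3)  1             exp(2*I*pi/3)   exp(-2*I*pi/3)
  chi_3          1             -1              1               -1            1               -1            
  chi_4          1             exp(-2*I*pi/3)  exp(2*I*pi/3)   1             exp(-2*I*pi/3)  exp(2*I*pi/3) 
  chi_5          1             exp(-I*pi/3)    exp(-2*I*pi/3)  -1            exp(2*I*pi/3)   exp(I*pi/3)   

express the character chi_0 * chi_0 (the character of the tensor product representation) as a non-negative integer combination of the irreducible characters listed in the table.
chi_0 tensor chi_0 = chi_0 (all other irreducibles have multiplicity 0).

Justification: The character of a tensor product is the pointwise product (chi_0 * chi_0)(C) = chi_0(C) * chi_0(C):
  {0}: (1)*(1), {1}: (1)*(1), {2}: (1)*(1), {3}: (1)*(1), {4}: (1)*(1), {5}: (1)*(1)
so (chi_0 * chi_0) takes values
  {0} -> 1, {1} -> 1, {2} -> 1, {3} -> 1, {4} -> 1, {5} -> 1.
Now take the inner product of this character with each irreducible chi from the table, <chi_0*chi_0, chi> = (1/6) sum_C |C| (chi_0*chi_0)(C) conj(chi(C)):
  <chi_0*chi_0, chi_0> = (1/6)[1*(1)*conj(1) + 1*(1)*conj(1) + 1*(1)*conj(1) + 1*(1)*conj(1) + 1*(1)*conj(1) + 1*(1)*conj(1)]
      = (1/6)[(1) + (1) + (1) + (1) + (1) + (1)] = 6/6 = 1
  <chi_0*chi_0, chi_1> = (1/6)[1*(1)*conj(1) + 1*(1)*conj(exp(I*pi/3)) + 1*(1)*conj(exp(2*I*pi/3)) + 1*(1)*conj(-1) + 1*(1)*conj(exp(-2*I*pi/3)) + 1*(1)*conj(exp(-I*pi/3))]
      = (1/6)[(1) + (exp(-I*pi/3)) + (exp(-2*I*pi/3)) + (-1) + (exp(2*I*pi/3)) + (exp(I*pi/3))] = 0/6 = 0
  <chi_0*chi_0, chi_2> = (1/6)[1*(1)*conj(1) + 1*(1)*conj(exp(2*I*pi/3)) + 1*(1)*conj(exp(-2*I*pi/3)) + 1*(1)*conj(1) + 1*(1)*conj(exp(2*I*pi/3)) + 1*(1)*conj(exp(-2*I*pi/3))]
      = (1/6)[(1) + (exp(-2*I*pi/3)) + (exp(2*I*pi/3)) + (1) + (exp(-2*I*pi/3)) + (exp(2*I*pi/3))] = 0/6 = 0
  <chi_0*chi_0, chi_3> = (1/6)[1*(1)*conj(1) + 1*(1)*conj(-1) + 1*(1)*conj(1) + 1*(1)*conj(-1) + 1*(1)*conj(1) + 1*(1)*conj(-1)]
      = (1/6)[(1) + (-1) + (1) + (-1) + (1) + (-1)] = 0/6 = 0
  <chi_0*chi_0, chi_4> = (1/6)[1*(1)*conj(1) + 1*(1)*conj(exp(-2*I*pi/3)) + 1*(1)*conj(exp(2*I*pi/3)) + 1*(1)*conj(1) + 1*(1)*conj(exp(-2*I*pi/3)) + 1*(1)*conj(exp(2*I*pi/3))]
      = (1/6)[(1) + (exp(2*I*pi/3)) + (exp(-2*I*pi/3)) + (1) + (exp(2*I*pi/3)) + (exp(-2*I*pi/3))] = 0/6 = 0
  <chi_0*chi_0, chi_5> = (1/6)[1*(1)*conj(1) + 1*(1)*conj(exp(-I*pi/3)) + 1*(1)*conj(exp(-2*I*pi/3)) + 1*(1)*conj(-1) + 1*(1)*conj(exp(2*I*pi/3)) + 1*(1)*conj(exp(I*pi/3))]
      = (1/6)[(1) + (exp(I*pi/3)) + (exp(2*I*pi/3)) + (-1) + (exp(-2*I*pi/3)) + (exp(-I*pi/3))] = 0/6 = 0
(Exp terms are combined using exp(i*s)*conj(exp(i*t)) = exp(i*(s-t)), and sums of them are collapsed using the identity that for every m > 1 the m distinct m-th roots of unity sum to 0, e.g. 1 + exp(2*I*pi/3) + exp(-2*I*pi/3) = 0.)
Hence the multiplicities are chi_0: 1. Dimension check: dim(chi_0)*dim(chi_0) = 1*1 = 1 and sum (mult * dim) = 1*1 = 1.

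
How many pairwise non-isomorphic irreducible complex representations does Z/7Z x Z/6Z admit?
42

Why: The number of irreducible complex representations of a finite group equals its number of conjugacy classes. Z/7Z x Z/6Z is abelian of order 42, so every element is its own conjugacy class: 42 classes, so Z/7Z x Z/6Z (order 42) has exactly 42 irreducible complex representations.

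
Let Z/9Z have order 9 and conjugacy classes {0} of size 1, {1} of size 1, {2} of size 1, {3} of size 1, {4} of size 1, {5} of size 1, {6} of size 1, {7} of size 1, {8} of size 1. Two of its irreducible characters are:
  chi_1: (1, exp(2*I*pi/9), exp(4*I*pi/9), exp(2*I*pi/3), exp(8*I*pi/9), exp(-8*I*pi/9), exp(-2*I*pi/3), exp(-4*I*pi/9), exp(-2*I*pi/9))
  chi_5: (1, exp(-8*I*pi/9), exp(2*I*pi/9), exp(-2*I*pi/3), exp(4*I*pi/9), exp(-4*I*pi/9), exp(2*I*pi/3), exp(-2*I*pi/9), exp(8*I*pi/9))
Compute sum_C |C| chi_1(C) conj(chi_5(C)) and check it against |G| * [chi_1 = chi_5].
Sum = 0; so <chi_1, chi_5> = 0 (distinct irreducibles are orthogonal).

Proof sketch: Compute term by term over conjugacy classes (|C| * chi_1(C) * conj(chi_5(C))):
  1*(1)*conj(1) + 1*(exp(2*I*pi/9))*conj(exp(-8*I*pi/9)) + 1*(exp(4*I*pi/9))*conj(exp(2*I*pi/9)) + 1*(exp(2*I*pi/3))*conj(exp(-2*I*pi/3)) + 1*(exp(8*I*pi/9))*conj(exp(4*I*pi/9)) + 1*(exp(-8*I*pi/9))*conj(exp(-4*I*pi/9)) + 1*(exp(-2*I*pi/3))*conj(exp(2*I*pi/3)) + 1*(exp(-4*I*pi/9))*conj(exp(-2*I*pi/9)) + 1*(exp(-2*I*pi/9))*conj(exp(8*I*pi/9))
  = (1) + (exp(-8*I*pi/9)) + (exp(2*I*pi/9)) + (exp(-2*I*pi/3)) + (exp(4*I*pi/9)) + (exp(-4*I*pi/9)) + (exp(2*I*pi/3)) + (exp(-2*I*pi/9)) + (exp(8*I*pi/9))
  = 0.
(Exp terms are combined using exp(i*s)*conj(exp(i*t)) = exp(i*(s-t)), and sums of them are collapsed using the identity that for every m > 1 the m distinct m-th roots of unity sum to 0, e.g. 1 + exp(2*I*pi/3) + exp(-2*I*pi/3) = 0.)
Dividing by |G| = 9 gives 0/9 = 0, matching the row-orthogonality relation <chi_1, chi_5> = [chi_1 = chi_5].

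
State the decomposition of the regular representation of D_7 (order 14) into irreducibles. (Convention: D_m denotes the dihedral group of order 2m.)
Each irreducible V_i of dimension d_i appears with multiplicity d_i, i.e. rho_reg = (direct sum over all irreducibles V_i) d_i V_i. The irreducible dimensions for D_7 are 1, 1, 2, 2, 2: 2 irreducibles of dimension 1, each with multiplicity 1; 3 irreducibles of dimension 2, each with multiplicity 2. Total dimension 2*1*1 + 3*2*2 = 14 = |G|.

Why: General theorem: in the regular representation of a finite group G, each irreducible appears with multiplicity equal to its dimension. Check: dim(rho_reg) = sum d_i^2 = 1 + 1 + 4 + 4 + 4 = 14 = |G|.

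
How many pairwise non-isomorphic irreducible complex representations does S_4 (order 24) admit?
5

Details: The number of irreducible complex representations of a finite group equals its number of conjugacy classes. Conjugacy classes in S_4 correspond to cycle types, i.e. partitions of 4; there are p(4) = 5 of them, so S_4 (order 24) has exactly 5 irreducible complex representations.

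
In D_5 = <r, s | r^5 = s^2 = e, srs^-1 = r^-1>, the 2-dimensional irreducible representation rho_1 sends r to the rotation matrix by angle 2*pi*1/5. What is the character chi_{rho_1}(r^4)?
chi_{rho_1}(r^4) = 2*cos(2*pi*1*4/5) = -1/2 + sqrt(5)/2

Details: rho_1(r^4) is rotation by angle 2*pi*1*4/5, whose trace is 2*cos(2*pi*1*4/5) = -1/2 + sqrt(5)/2.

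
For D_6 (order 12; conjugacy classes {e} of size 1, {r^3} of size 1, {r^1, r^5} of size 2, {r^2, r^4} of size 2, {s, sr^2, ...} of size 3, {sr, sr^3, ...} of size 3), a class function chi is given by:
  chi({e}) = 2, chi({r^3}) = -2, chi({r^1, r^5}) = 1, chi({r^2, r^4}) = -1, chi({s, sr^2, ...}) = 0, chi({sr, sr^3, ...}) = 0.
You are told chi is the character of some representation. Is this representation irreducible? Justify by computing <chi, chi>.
Irreducible: <chi, chi> = 1.

Derivation: <chi, chi> = (1/|G|) sum_C |C| * |chi(C)|^2 = (1/12)[1*|2|^2 + 1*|-2|^2 + 2*|1|^2 + 2*|-1|^2 + 3*|0|^2 + 3*|0|^2]
  = (1/12)[(4) + (4) + (2) + (2) + (0) + (0)] = 12/12 = 1.
A character is irreducible iff <chi, chi> = 1, so this representation is irreducible.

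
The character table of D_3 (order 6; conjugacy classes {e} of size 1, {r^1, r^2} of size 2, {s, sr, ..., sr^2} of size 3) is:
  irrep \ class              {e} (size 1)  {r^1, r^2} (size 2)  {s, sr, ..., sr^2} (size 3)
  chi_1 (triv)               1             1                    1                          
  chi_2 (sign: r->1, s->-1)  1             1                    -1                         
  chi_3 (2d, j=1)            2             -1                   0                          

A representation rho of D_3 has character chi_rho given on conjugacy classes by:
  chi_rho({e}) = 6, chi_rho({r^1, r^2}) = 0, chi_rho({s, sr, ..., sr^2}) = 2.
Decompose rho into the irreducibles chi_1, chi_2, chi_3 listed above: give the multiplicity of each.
Multiplicities: chi_1: 2, chi_2: 0, chi_3: 2.

Details: Use <chi_rho, chi> = (1/|G|) sum_C |C| * chi_rho(C) * conj(chi(C)) with |G| = 6 for each irreducible chi in the table:
  <chi_rho, chi_1> = (1/6)[1*(6)*conj(1) + 2*(0)*conj(1) + 3*(2)*conj(1)]
      = (1/6)[(6) + (0) + (6)] = 12/6 = 2
  <chi_rho, chi_2> = (1/6)[1*(6)*conj(1) + 2*(0)*conj(1) + 3*(2)*conj(-1)]
      = (1/6)[(6) + (0) + (-6)] = 0/6 = 0
  <chi_rho, chi_3> = (1/6)[1*(6)*conj(2) + 2*(0)*conj(-1) + 3*(2)*conj(0)]
      = (1/6)[(12) + (0) + (0)] = 12/6 = 2
Dimension check: dim(rho) = sum (mult * dim) = 2*1 + 0*1 + 2*2 = 6 = chi_rho(e) = 6.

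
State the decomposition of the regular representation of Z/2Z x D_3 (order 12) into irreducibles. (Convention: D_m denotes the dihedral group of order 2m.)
Each irreducible V_i of dimension d_i appears with multiplicity d_i, i.e. rho_reg = (direct sum over all irreducibles V_i) d_i V_i. The irreducible dimensions for Z/2Z x D_3 are 1, 1, 1, 1, 2, 2: 4 irreducibles of dimension 1, each with multiplicity 1; 2 irreducibles of dimension 2, each with multiplicity 2. Total dimension 4*1*1 + 2*2*2 = 12 = |G|.

Details: General theorem: in the regular representation of a finite group G, each irreducible appears with multiplicity equal to its dimension. Check: dim(rho_reg) = sum d_i^2 = 1 + 1 + 1 + 1 + 4 + 4 = 12 = |G|.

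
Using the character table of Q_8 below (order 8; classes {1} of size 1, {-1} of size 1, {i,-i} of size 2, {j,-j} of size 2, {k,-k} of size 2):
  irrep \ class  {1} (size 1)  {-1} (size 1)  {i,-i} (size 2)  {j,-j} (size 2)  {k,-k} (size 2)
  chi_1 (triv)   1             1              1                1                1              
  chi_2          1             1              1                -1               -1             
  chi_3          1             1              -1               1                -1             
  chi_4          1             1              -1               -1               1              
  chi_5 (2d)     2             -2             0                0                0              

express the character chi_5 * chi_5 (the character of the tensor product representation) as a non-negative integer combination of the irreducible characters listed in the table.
chi_5 tensor chi_5 = chi_1 + chi_2 + chi_3 + chi_4 (all other irreducibles have multiplicity 0).

Why: The character of a tensor product is the pointwise product (chi_5 * chi_5)(C) = chi_5(C) * chi_5(C):
  {1}: (2)*(2), {-1}: (-2)*(-2), {i,-i}: (0)*(0), {j,-j}: (0)*(0), {k,-k}: (0)*(0)
so (chi_5 * chi_5) takes values
  {1} -> 4, {-1} -> 4, {i,-i} -> 0, {j,-j} -> 0, {k,-k} -> 0.
Now take the inner product of this character with each irreducible chi from the table, <chi_5*chi_5, chi> = (1/8) sum_C |C| (chi_5*chi_5)(C) conj(chi(C)):
  <chi_5*chi_5, chi_1> = (1/8)[1*(4)*conj(1) + 1*(4)*conj(1) + 2*(0)*conj(1) + 2*(0)*conj(1) + 2*(0)*conj(1)]
      = (1/8)[(4) + (4) + (0) + (0) + (0)] = 8/8 = 1
  <chi_5*chi_5, chi_2> = (1/8)[1*(4)*conj(1) + 1*(4)*conj(1) + 2*(0)*conj(1) + 2*(0)*conj(-1) + 2*(0)*conj(-1)]
      = (1/8)[(4) + (4) + (0) + (0) + (0)] = 8/8 = 1
  <chi_5*chi_5, chi_3> = (1/8)[1*(4)*conj(1) + 1*(4)*conj(1) + 2*(0)*conj(-1) + 2*(0)*conj(1) + 2*(0)*conj(-1)]
      = (1/8)[(4) + (4) + (0) + (0) + (0)] = 8/8 = 1
  <chi_5*chi_5, chi_4> = (1/8)[1*(4)*conj(1) + 1*(4)*conj(1) + 2*(0)*conj(-1) + 2*(0)*conj(-1) + 2*(0)*conj(1)]
      = (1/8)[(4) + (4) + (0) + (0) + (0)] = 8/8 = 1
  <chi_5*chi_5, chi_5> = (1/8)[1*(4)*conj(2) + 1*(4)*conj(-2) + 2*(0)*conj(0) + 2*(0)*conj(0) + 2*(0)*conj(0)]
      = (1/8)[(8) + (-8) + (0) + (0) + (0)] = 0/8 = 0
Hence the multiplicities are chi_1: 1, chi_2: 1, chi_3: 1, chi_4: 1. Dimension check: dim(chi_5)*dim(chi_5) = 2*2 = 4 and sum (mult * dim) = 1*1 + 1*1 + 1*1 + 1*1 = 4.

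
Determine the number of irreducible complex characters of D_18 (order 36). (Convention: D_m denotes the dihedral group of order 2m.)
12

The number of irreducible complex representations of a finite group equals its number of conjugacy classes. D_18 has 12 conjugacy classes (n/2 + 3 for n even), so D_18 (order 36) has exactly 12 irreducible complex representations.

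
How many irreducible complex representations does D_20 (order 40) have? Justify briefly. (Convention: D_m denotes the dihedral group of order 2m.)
13

Solution. The number of irreducible complex representations of a finite group equals its number of conjugacy classes. D_20 has 13 conjugacy classes (n/2 + 3 for n even), so D_20 (order 40) has exactly 13 irreducible complex representations.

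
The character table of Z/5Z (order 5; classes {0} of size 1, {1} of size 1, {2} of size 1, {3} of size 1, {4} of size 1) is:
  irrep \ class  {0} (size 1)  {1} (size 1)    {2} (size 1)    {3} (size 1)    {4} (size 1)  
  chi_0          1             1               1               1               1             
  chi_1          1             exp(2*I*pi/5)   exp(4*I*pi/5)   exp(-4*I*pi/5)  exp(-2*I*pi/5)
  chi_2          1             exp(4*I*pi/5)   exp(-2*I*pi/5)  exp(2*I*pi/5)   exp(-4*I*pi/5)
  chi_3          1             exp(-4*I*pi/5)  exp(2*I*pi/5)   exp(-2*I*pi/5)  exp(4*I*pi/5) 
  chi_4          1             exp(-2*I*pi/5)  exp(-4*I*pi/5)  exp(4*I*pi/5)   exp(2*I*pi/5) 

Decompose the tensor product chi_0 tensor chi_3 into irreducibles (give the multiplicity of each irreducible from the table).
chi_0 tensor chi_3 = chi_3 (all other irreducibles have multiplicity 0).

Explanation: The character of a tensor product is the pointwise product (chi_0 * chi_3)(C) = chi_0(C) * chi_3(C):
  {0}: (1)*(1), {1}: (1)*(exp(-4*I*pi/5)), {2}: (1)*(exp(2*I*pi/5)), {3}: (1)*(exp(-2*I*pi/5)), {4}: (1)*(exp(4*I*pi/5))
so (chi_0 * chi_3) takes values
  {0} -> 1, {1} -> exp(-4*I*pi/5), {2} -> exp(2*I*pi/5), {3} -> exp(-2*I*pi/5), {4} -> exp(4*I*pi/5).
Now take the inner product of this character with each irreducible chi from the table, <chi_0*chi_3, chi> = (1/5) sum_C |C| (chi_0*chi_3)(C) conj(chi(C)):
  <chi_0*chi_3, chi_0> = (1/5)[1*(1)*conj(1) + 1*(exp(-4*I*pi/5))*conj(1) + 1*(exp(2*I*pi/5))*conj(1) + 1*(exp(-2*I*pi/5))*conj(1) + 1*(exp(4*I*pi/5))*conj(1)]
      = (1/5)[(1) + (exp(-4*I*pi/5)) + (exp(2*I*pi/5)) + (exp(-2*I*pi/5)) + (exp(4*I*pi/5))] = 0/5 = 0
  <chi_0*chi_3, chi_1> = (1/5)[1*(1)*conj(1) + 1*(exp(-4*I*pi/5))*conj(exp(2*I*pi/5)) + 1*(exp(2*I*pi/5))*conj(exp(4*I*pi/5)) + 1*(exp(-2*I*pi/5))*conj(exp(-4*I*pi/5)) + 1*(exp(4*I*pi/5))*conj(exp(-2*I*pi/5))]
      = (1/5)[(1) + (exp(4*I*pi/5)) + (exp(-2*I*pi/5)) + (exp(2*I*pi/5)) + (exp(-4*I*pi/5))] = 0/5 = 0
  <chi_0*chi_3, chi_2> = (1/5)[1*(1)*conj(1) + 1*(exp(-4*I*pi/5))*conj(exp(4*I*pi/5)) + 1*(exp(2*I*pi/5))*conj(exp(-2*I*pi/5)) + 1*(exp(-2*I*pi/5))*conj(exp(2*I*pi/5)) + 1*(exp(4*I*pi/5))*conj(exp(-4*I*pi/5))]
      = (1/5)[(1) + (exp(2*I*pi/5)) + (exp(4*I*pi/5)) + (exp(-4*I*pi/5)) + (exp(-2*I*pi/5))] = 0/5 = 0
  <chi_0*chi_3, chi_3> = (1/5)[1*(1)*conj(1) + 1*(exp(-4*I*pi/5))*conj(exp(-4*I*pi/5)) + 1*(exp(2*I*pi/5))*conj(exp(2*I*pi/5)) + 1*(exp(-2*I*pi/5))*conj(exp(-2*I*pi/5)) + 1*(exp(4*I*pi/5))*conj(exp(4*I*pi/5))]
      = (1/5)[(1) + (1) + (1) + (1) + (1)] = 5/5 = 1
  <chi_0*chi_3, chi_4> = (1/5)[1*(1)*conj(1) + 1*(exp(-4*I*pi/5))*conj(exp(-2*I*pi/5)) + 1*(exp(2*I*pi/5))*conj(exp(-4*I*pi/5)) + 1*(exp(-2*I*pi/5))*conj(exp(4*I*pi/5)) + 1*(exp(4*I*pi/5))*conj(exp(2*I*pi/5))]
      = (1/5)[(1) + (exp(-2*I*pi/5)) + (exp(-4*I*pi/5)) + (exp(4*I*pi/5)) + (exp(2*I*pi/5))] = 0/5 = 0
(Exp terms are combined using exp(i*s)*conj(exp(i*t)) = exp(i*(s-t)), and sums of them are collapsed using the identity that for every m > 1 the m distinct m-th roots of unity sum to 0, e.g. 1 + exp(2*I*pi/3) + exp(-2*I*pi/3) = 0.)
Hence the multiplicities are chi_3: 1. Dimension check: dim(chi_0)*dim(chi_3) = 1*1 = 1 and sum (mult * dim) = 1*1 = 1.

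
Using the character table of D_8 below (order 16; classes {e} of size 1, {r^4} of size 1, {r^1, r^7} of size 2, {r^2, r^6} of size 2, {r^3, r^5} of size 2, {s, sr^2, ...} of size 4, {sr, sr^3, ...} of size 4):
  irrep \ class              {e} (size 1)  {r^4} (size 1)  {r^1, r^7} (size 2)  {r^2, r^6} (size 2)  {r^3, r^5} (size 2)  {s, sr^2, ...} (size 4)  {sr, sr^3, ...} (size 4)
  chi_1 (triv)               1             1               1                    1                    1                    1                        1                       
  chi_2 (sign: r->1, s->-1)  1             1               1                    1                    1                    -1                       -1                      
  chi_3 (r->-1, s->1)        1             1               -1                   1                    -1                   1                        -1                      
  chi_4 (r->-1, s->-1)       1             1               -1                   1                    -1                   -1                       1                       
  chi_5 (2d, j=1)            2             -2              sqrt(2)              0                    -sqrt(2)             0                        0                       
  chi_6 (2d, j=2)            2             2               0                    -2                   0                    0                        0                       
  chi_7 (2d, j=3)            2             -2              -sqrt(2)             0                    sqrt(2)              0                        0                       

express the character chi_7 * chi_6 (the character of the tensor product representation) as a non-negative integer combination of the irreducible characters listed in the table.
chi_7 tensor chi_6 = chi_5 + chi_7 (all other irreducibles have multiplicity 0).

Justification: The character of a tensor product is the pointwise product (chi_7 * chi_6)(C) = chi_7(C) * chi_6(C):
  {e}: (2)*(2), {r^4}: (-2)*(2), {r^1, r^7}: (-sqrt(2))*(0), {r^2, r^6}: (0)*(-2), {r^3, r^5}: (sqrt(2))*(0), {s, sr^2, ...}: (0)*(0), {sr, sr^3, ...}: (0)*(0)
so (chi_7 * chi_6) takes values
  {e} -> 4, {r^4} -> -4, {r^1, r^7} -> 0, {r^2, r^6} -> 0, {r^3, r^5} -> 0, {s, sr^2, ...} -> 0, {sr, sr^3, ...} -> 0.
Now take the inner product of this character with each irreducible chi from the table, <chi_7*chi_6, chi> = (1/16) sum_C |C| (chi_7*chi_6)(C) conj(chi(C)):
  <chi_7*chi_6, chi_1> = (1/16)[1*(4)*conj(1) + 1*(-4)*conj(1) + 2*(0)*conj(1) + 2*(0)*conj(1) + 2*(0)*conj(1) + 4*(0)*conj(1) + 4*(0)*conj(1)]
      = (1/16)[(4) + (-4) + (0) + (0) + (0) + (0) + (0)] = 0/16 = 0
  <chi_7*chi_6, chi_2> = (1/16)[1*(4)*conj(1) + 1*(-4)*conj(1) + 2*(0)*conj(1) + 2*(0)*conj(1) + 2*(0)*conj(1) + 4*(0)*conj(-1) + 4*(0)*conj(-1)]
      = (1/16)[(4) + (-4) + (0) + (0) + (0) + (0) + (0)] = 0/16 = 0
  <chi_7*chi_6, chi_3> = (1/16)[1*(4)*conj(1) + 1*(-4)*conj(1) + 2*(0)*conj(-1) + 2*(0)*conj(1) + 2*(0)*conj(-1) + 4*(0)*conj(1) + 4*(0)*conj(-1)]
      = (1/16)[(4) + (-4) + (0) + (0) + (0) + (0) + (0)] = 0/16 = 0
  <chi_7*chi_6, chi_4> = (1/16)[1*(4)*conj(1) + 1*(-4)*conj(1) + 2*(0)*conj(-1) + 2*(0)*conj(1) + 2*(0)*conj(-1) + 4*(0)*conj(-1) + 4*(0)*conj(1)]
      = (1/16)[(4) + (-4) + (0) + (0) + (0) + (0) + (0)] = 0/16 = 0
  <chi_7*chi_6, chi_5> = (1/16)[1*(4)*conj(2) + 1*(-4)*conj(-2) + 2*(0)*conj(sqrt(2)) + 2*(0)*conj(0) + 2*(0)*conj(-sqrt(2)) + 4*(0)*conj(0) + 4*(0)*conj(0)]
      = (1/16)[(8) + (8) + (0) + (0) + (0) + (0) + (0)] = 16/16 = 1
  <chi_7*chi_6, chi_6> = (1/16)[1*(4)*conj(2) + 1*(-4)*conj(2) + 2*(0)*conj(0) + 2*(0)*conj(-2) + 2*(0)*conj(0) + 4*(0)*conj(0) + 4*(0)*conj(0)]
      = (1/16)[(8) + (-8) + (0) + (0) + (0) + (0) + (0)] = 0/16 = 0
  <chi_7*chi_6, chi_7> = (1/16)[1*(4)*conj(2) + 1*(-4)*conj(-2) + 2*(0)*conj(-sqrt(2)) + 2*(0)*conj(0) + 2*(0)*conj(sqrt(2)) + 4*(0)*conj(0) + 4*(0)*conj(0)]
      = (1/16)[(8) + (8) + (0) + (0) + (0) + (0) + (0)] = 16/16 = 1
Hence the multiplicities are chi_5: 1, chi_7: 1. Dimension check: dim(chi_7)*dim(chi_6) = 2*2 = 4 and sum (mult * dim) = 1*2 + 1*2 = 4.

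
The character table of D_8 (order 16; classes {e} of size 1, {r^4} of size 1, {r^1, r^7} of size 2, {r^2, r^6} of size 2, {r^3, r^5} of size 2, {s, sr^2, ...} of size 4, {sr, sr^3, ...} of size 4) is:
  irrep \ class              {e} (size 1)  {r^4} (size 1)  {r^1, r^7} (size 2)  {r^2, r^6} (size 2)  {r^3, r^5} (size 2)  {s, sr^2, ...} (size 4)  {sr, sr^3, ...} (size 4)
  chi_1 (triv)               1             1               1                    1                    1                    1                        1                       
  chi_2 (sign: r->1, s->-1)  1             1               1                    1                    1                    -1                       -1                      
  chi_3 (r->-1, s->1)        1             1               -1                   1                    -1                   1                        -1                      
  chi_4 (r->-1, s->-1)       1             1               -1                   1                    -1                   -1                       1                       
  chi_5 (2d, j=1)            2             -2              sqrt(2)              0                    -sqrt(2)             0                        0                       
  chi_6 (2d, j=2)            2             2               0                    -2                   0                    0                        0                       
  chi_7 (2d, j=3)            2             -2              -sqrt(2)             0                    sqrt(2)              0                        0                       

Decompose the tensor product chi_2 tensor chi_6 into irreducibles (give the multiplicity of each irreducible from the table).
chi_2 tensor chi_6 = chi_6 (all other irreducibles have multiplicity 0).

Solution. The character of a tensor product is the pointwise product (chi_2 * chi_6)(C) = chi_2(C) * chi_6(C):
  {e}: (1)*(2), {r^4}: (1)*(2), {r^1, r^7}: (1)*(0), {r^2, r^6}: (1)*(-2), {r^3, r^5}: (1)*(0), {s, sr^2, ...}: (-1)*(0), {sr, sr^3, ...}: (-1)*(0)
so (chi_2 * chi_6) takes values
  {e} -> 2, {r^4} -> 2, {r^1, r^7} -> 0, {r^2, r^6} -> -2, {r^3, r^5} -> 0, {s, sr^2, ...} -> 0, {sr, sr^3, ...} -> 0.
Now take the inner product of this character with each irreducible chi from the table, <chi_2*chi_6, chi> = (1/16) sum_C |C| (chi_2*chi_6)(C) conj(chi(C)):
  <chi_2*chi_6, chi_1> = (1/16)[1*(2)*conj(1) + 1*(2)*conj(1) + 2*(0)*conj(1) + 2*(-2)*conj(1) + 2*(0)*conj(1) + 4*(0)*conj(1) + 4*(0)*conj(1)]
      = (1/16)[(2) + (2) + (0) + (-4) + (0) + (0) + (0)] = 0/16 = 0
  <chi_2*chi_6, chi_2> = (1/16)[1*(2)*conj(1) + 1*(2)*conj(1) + 2*(0)*conj(1) + 2*(-2)*conj(1) + 2*(0)*conj(1) + 4*(0)*conj(-1) + 4*(0)*conj(-1)]
      = (1/16)[(2) + (2) + (0) + (-4) + (0) + (0) + (0)] = 0/16 = 0
  <chi_2*chi_6, chi_3> = (1/16)[1*(2)*conj(1) + 1*(2)*conj(1) + 2*(0)*conj(-1) + 2*(-2)*conj(1) + 2*(0)*conj(-1) + 4*(0)*conj(1) + 4*(0)*conj(-1)]
      = (1/16)[(2) + (2) + (0) + (-4) + (0) + (0) + (0)] = 0/16 = 0
  <chi_2*chi_6, chi_4> = (1/16)[1*(2)*conj(1) + 1*(2)*conj(1) + 2*(0)*conj(-1) + 2*(-2)*conj(1) + 2*(0)*conj(-1) + 4*(0)*conj(-1) + 4*(0)*conj(1)]
      = (1/16)[(2) + (2) + (0) + (-4) + (0) + (0) + (0)] = 0/16 = 0
  <chi_2*chi_6, chi_5> = (1/16)[1*(2)*conj(2) + 1*(2)*conj(-2) + 2*(0)*conj(sqrt(2)) + 2*(-2)*conj(0) + 2*(0)*conj(-sqrt(2)) + 4*(0)*conj(0) + 4*(0)*conj(0)]
      = (1/16)[(4) + (-4) + (0) + (0) + (0) + (0) + (0)] = 0/16 = 0
  <chi_2*chi_6, chi_6> = (1/16)[1*(2)*conj(2) + 1*(2)*conj(2) + 2*(0)*conj(0) + 2*(-2)*conj(-2) + 2*(0)*conj(0) + 4*(0)*conj(0) + 4*(0)*conj(0)]
      = (1/16)[(4) + (4) + (0) + (8) + (0) + (0) + (0)] = 16/16 = 1
  <chi_2*chi_6, chi_7> = (1/16)[1*(2)*conj(2) + 1*(2)*conj(-2) + 2*(0)*conj(-sqrt(2)) + 2*(-2)*conj(0) + 2*(0)*conj(sqrt(2)) + 4*(0)*conj(0) + 4*(0)*conj(0)]
      = (1/16)[(4) + (-4) + (0) + (0) + (0) + (0) + (0)] = 0/16 = 0
Hence the multiplicities are chi_6: 1. Dimension check: dim(chi_2)*dim(chi_6) = 1*2 = 2 and sum (mult * dim) = 1*2 = 2.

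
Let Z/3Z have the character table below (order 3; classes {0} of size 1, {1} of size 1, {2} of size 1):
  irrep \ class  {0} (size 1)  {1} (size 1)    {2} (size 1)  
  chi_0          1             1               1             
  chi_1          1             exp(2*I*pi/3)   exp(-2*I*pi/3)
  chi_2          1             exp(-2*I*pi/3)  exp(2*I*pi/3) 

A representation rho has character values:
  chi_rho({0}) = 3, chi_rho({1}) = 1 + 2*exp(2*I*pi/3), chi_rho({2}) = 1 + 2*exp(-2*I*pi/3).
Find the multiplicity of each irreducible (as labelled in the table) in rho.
Multiplicities: chi_0: 1, chi_1: 2, chi_2: 0.

Justification: Use <chi_rho, chi> = (1/|G|) sum_C |C| * chi_rho(C) * conj(chi(C)) with |G| = 3 for each irreducible chi in the table:
  <chi_rho, chi_0> = (1/3)[1*(3)*conj(1) + 1*(1 + 2*exp(2*I*pi/3))*conj(1) + 1*(1 + 2*exp(-2*I*pi/3))*conj(1)]
      = (1/3)[(3) + (1 + 2*exp(2*I*pi/3)) + (1 + 2*exp(-2*I*pi/3))] = 3/3 = 1
  <chi_rho, chi_1> = (1/3)[1*(3)*conj(1) + 1*(1 + 2*exp(2*I*pi/3))*conj(exp(2*I*pi/3)) + 1*(1 + 2*exp(-2*I*pi/3))*conj(exp(-2*I*pi/3))]
      = (1/3)[(3) + (2 + exp(-2*I*pi/3)) + (2 + exp(2*I*pi/3))] = 6/3 = 2
  <chi_rho, chi_2> = (1/3)[1*(3)*conj(1) + 1*(1 + 2*exp(2*I*pi/3))*conj(exp(-2*I*pi/3)) + 1*(1 + 2*exp(-2*I*pi/3))*conj(exp(2*I*pi/3))]
      = (1/3)[(3) + (2*exp(-2*I*pi/3) + exp(2*I*pi/3)) + (exp(-2*I*pi/3) + 2*exp(2*I*pi/3))] = 0/3 = 0
(Exp terms are combined using exp(i*s)*conj(exp(i*t)) = exp(i*(s-t)), and sums of them are collapsed using the identity that for every m > 1 the m distinct m-th roots of unity sum to 0, e.g. 1 + exp(2*I*pi/3) + exp(-2*I*pi/3) = 0.)
Dimension check: dim(rho) = sum (mult * dim) = 1*1 + 2*1 + 0*1 = 3 = chi_rho(e) = 3.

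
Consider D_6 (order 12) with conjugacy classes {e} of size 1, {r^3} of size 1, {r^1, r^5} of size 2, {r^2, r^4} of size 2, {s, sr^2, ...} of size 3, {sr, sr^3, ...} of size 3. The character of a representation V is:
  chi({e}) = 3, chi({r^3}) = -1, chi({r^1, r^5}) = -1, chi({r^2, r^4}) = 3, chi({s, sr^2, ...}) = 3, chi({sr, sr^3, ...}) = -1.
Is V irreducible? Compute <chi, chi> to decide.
Not irreducible (reducible): <chi, chi> = 5 > 1.

Reasoning: <chi, chi> = (1/|G|) sum_C |C| * |chi(C)|^2 = (1/12)[1*|3|^2 + 1*|-1|^2 + 2*|-1|^2 + 2*|3|^2 + 3*|3|^2 + 3*|-1|^2]
  = (1/12)[(9) + (1) + (2) + (18) + (27) + (3)] = 60/12 = 5.
A character is irreducible iff <chi, chi> = 1, so this representation is reducible.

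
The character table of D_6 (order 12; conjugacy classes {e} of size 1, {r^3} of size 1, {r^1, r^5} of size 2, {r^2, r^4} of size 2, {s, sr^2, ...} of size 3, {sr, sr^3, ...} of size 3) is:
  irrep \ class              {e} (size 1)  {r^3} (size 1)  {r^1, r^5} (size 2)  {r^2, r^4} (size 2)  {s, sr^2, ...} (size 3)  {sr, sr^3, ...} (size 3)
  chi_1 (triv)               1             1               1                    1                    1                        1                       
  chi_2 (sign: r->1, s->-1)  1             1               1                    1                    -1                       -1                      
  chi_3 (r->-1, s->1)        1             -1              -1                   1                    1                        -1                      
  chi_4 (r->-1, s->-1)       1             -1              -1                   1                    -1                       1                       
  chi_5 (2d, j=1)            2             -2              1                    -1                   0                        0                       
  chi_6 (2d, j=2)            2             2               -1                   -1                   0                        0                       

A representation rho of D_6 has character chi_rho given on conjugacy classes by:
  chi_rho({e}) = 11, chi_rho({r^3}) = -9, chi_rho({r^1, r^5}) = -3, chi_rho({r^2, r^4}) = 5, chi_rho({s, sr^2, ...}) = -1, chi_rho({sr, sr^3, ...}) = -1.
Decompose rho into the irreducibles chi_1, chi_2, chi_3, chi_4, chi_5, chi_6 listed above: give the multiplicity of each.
Multiplicities: chi_1: 0, chi_2: 1, chi_3: 3, chi_4: 3, chi_5: 2, chi_6: 0.

Use <chi_rho, chi> = (1/|G|) sum_C |C| * chi_rho(C) * conj(chi(C)) with |G| = 12 for each irreducible chi in the table:
  <chi_rho, chi_1> = (1/12)[1*(11)*conj(1) + 1*(-9)*conj(1) + 2*(-3)*conj(1) + 2*(5)*conj(1) + 3*(-1)*conj(1) + 3*(-1)*conj(1)]
      = (1/12)[(11) + (-9) + (-6) + (10) + (-3) + (-3)] = 0/12 = 0
  <chi_rho, chi_2> = (1/12)[1*(11)*conj(1) + 1*(-9)*conj(1) + 2*(-3)*conj(1) + 2*(5)*conj(1) + 3*(-1)*conj(-1) + 3*(-1)*conj(-1)]
      = (1/12)[(11) + (-9) + (-6) + (10) + (3) + (3)] = 12/12 = 1
  <chi_rho, chi_3> = (1/12)[1*(11)*conj(1) + 1*(-9)*conj(-1) + 2*(-3)*conj(-1) + 2*(5)*conj(1) + 3*(-1)*conj(1) + 3*(-1)*conj(-1)]
      = (1/12)[(11) + (9) + (6) + (10) + (-3) + (3)] = 36/12 = 3
  <chi_rho, chi_4> = (1/12)[1*(11)*conj(1) + 1*(-9)*conj(-1) + 2*(-3)*conj(-1) + 2*(5)*conj(1) + 3*(-1)*conj(-1) + 3*(-1)*conj(1)]
      = (1/12)[(11) + (9) + (6) + (10) + (3) + (-3)] = 36/12 = 3
  <chi_rho, chi_5> = (1/12)[1*(11)*conj(2) + 1*(-9)*conj(-2) + 2*(-3)*conj(1) + 2*(5)*conj(-1) + 3*(-1)*conj(0) + 3*(-1)*conj(0)]
      = (1/12)[(22) + (18) + (-6) + (-10) + (0) + (0)] = 24/12 = 2
  <chi_rho, chi_6> = (1/12)[1*(11)*conj(2) + 1*(-9)*conj(2) + 2*(-3)*conj(-1) + 2*(5)*conj(-1) + 3*(-1)*conj(0) + 3*(-1)*conj(0)]
      = (1/12)[(22) + (-18) + (6) + (-10) + (0) + (0)] = 0/12 = 0
Dimension check: dim(rho) = sum (mult * dim) = 0*1 + 1*1 + 3*1 + 3*1 + 2*2 + 0*2 = 11 = chi_rho(e) = 11.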